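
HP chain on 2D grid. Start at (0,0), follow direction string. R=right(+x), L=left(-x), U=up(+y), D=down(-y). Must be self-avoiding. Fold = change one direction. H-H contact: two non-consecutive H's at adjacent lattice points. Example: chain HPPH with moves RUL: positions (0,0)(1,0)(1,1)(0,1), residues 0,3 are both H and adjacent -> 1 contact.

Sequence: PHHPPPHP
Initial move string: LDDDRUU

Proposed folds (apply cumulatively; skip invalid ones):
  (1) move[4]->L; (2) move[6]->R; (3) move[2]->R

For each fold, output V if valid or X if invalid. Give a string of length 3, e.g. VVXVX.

Initial: LDDDRUU -> [(0, 0), (-1, 0), (-1, -1), (-1, -2), (-1, -3), (0, -3), (0, -2), (0, -1)]
Fold 1: move[4]->L => LDDDLUU VALID
Fold 2: move[6]->R => LDDDLUR INVALID (collision), skipped
Fold 3: move[2]->R => LDRDLUU INVALID (collision), skipped

Answer: VXX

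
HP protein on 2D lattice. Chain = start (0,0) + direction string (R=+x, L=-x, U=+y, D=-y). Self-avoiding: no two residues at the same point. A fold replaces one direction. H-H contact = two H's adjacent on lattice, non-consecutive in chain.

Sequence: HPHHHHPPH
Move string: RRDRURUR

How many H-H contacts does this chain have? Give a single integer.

Answer: 1

Derivation:
Positions: [(0, 0), (1, 0), (2, 0), (2, -1), (3, -1), (3, 0), (4, 0), (4, 1), (5, 1)]
H-H contact: residue 2 @(2,0) - residue 5 @(3, 0)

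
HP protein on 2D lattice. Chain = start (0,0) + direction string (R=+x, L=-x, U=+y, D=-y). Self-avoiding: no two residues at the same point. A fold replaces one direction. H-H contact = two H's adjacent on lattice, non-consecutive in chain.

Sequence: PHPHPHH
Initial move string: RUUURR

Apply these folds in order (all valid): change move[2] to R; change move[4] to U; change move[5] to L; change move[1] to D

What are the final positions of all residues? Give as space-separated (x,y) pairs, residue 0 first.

Initial moves: RUUURR
Fold: move[2]->R => RURURR (positions: [(0, 0), (1, 0), (1, 1), (2, 1), (2, 2), (3, 2), (4, 2)])
Fold: move[4]->U => RURUUR (positions: [(0, 0), (1, 0), (1, 1), (2, 1), (2, 2), (2, 3), (3, 3)])
Fold: move[5]->L => RURUUL (positions: [(0, 0), (1, 0), (1, 1), (2, 1), (2, 2), (2, 3), (1, 3)])
Fold: move[1]->D => RDRUUL (positions: [(0, 0), (1, 0), (1, -1), (2, -1), (2, 0), (2, 1), (1, 1)])

Answer: (0,0) (1,0) (1,-1) (2,-1) (2,0) (2,1) (1,1)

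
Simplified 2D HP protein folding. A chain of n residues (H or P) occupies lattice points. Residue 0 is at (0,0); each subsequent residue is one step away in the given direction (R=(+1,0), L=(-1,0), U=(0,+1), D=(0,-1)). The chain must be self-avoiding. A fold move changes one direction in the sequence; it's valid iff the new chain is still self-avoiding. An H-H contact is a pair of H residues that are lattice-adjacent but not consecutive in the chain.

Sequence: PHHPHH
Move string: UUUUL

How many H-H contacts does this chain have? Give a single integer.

Answer: 0

Derivation:
Positions: [(0, 0), (0, 1), (0, 2), (0, 3), (0, 4), (-1, 4)]
No H-H contacts found.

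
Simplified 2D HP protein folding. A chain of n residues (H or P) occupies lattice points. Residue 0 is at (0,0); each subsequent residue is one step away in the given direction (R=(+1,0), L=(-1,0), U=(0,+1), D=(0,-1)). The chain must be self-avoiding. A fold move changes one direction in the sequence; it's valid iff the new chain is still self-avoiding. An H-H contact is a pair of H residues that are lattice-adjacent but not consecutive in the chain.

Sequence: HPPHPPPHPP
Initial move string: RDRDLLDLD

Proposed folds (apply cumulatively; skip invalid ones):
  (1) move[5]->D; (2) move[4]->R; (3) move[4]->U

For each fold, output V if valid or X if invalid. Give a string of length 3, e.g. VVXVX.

Initial: RDRDLLDLD -> [(0, 0), (1, 0), (1, -1), (2, -1), (2, -2), (1, -2), (0, -2), (0, -3), (-1, -3), (-1, -4)]
Fold 1: move[5]->D => RDRDLDDLD VALID
Fold 2: move[4]->R => RDRDRDDLD VALID
Fold 3: move[4]->U => RDRDUDDLD INVALID (collision), skipped

Answer: VVX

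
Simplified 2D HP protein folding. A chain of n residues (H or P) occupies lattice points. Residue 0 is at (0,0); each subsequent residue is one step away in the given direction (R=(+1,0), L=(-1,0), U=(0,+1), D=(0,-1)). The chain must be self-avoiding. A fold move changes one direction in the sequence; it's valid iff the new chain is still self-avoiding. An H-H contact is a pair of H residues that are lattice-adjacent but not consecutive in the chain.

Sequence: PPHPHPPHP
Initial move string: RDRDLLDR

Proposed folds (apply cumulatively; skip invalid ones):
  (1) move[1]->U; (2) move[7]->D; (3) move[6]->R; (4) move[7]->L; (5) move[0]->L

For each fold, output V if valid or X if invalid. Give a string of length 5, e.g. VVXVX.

Initial: RDRDLLDR -> [(0, 0), (1, 0), (1, -1), (2, -1), (2, -2), (1, -2), (0, -2), (0, -3), (1, -3)]
Fold 1: move[1]->U => RURDLLDR INVALID (collision), skipped
Fold 2: move[7]->D => RDRDLLDD VALID
Fold 3: move[6]->R => RDRDLLRD INVALID (collision), skipped
Fold 4: move[7]->L => RDRDLLDL VALID
Fold 5: move[0]->L => LDRDLLDL VALID

Answer: XVXVV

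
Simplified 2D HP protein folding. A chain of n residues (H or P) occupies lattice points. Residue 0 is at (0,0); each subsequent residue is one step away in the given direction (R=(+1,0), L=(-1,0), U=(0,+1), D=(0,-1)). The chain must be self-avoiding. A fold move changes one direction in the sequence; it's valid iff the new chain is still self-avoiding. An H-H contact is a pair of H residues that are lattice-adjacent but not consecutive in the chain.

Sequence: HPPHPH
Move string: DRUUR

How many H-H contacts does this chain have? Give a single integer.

Answer: 1

Derivation:
Positions: [(0, 0), (0, -1), (1, -1), (1, 0), (1, 1), (2, 1)]
H-H contact: residue 0 @(0,0) - residue 3 @(1, 0)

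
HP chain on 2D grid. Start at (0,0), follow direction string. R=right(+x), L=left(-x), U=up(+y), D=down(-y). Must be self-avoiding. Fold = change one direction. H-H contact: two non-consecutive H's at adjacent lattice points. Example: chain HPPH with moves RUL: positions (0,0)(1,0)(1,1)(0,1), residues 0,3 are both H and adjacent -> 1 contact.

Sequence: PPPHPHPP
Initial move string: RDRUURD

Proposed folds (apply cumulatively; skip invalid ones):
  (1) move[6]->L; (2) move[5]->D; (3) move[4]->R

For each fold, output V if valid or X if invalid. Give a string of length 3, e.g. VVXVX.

Answer: XXV

Derivation:
Initial: RDRUURD -> [(0, 0), (1, 0), (1, -1), (2, -1), (2, 0), (2, 1), (3, 1), (3, 0)]
Fold 1: move[6]->L => RDRUURL INVALID (collision), skipped
Fold 2: move[5]->D => RDRUUDD INVALID (collision), skipped
Fold 3: move[4]->R => RDRURRD VALID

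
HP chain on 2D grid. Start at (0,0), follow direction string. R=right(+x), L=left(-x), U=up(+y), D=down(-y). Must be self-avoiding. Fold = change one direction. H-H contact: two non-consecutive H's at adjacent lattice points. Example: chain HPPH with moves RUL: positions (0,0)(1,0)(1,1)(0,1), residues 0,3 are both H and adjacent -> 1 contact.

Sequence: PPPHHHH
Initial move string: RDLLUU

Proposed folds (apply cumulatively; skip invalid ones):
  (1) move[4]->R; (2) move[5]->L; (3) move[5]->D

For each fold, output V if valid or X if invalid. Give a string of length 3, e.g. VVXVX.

Initial: RDLLUU -> [(0, 0), (1, 0), (1, -1), (0, -1), (-1, -1), (-1, 0), (-1, 1)]
Fold 1: move[4]->R => RDLLRU INVALID (collision), skipped
Fold 2: move[5]->L => RDLLUL VALID
Fold 3: move[5]->D => RDLLUD INVALID (collision), skipped

Answer: XVX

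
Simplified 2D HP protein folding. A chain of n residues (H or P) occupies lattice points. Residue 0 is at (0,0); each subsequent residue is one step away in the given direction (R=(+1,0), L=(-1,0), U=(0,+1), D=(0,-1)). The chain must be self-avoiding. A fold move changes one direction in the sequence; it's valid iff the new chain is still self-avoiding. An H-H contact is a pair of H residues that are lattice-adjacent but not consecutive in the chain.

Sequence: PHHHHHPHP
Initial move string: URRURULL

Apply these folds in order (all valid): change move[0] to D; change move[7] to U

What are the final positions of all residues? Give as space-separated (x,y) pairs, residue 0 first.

Initial moves: URRURULL
Fold: move[0]->D => DRRURULL (positions: [(0, 0), (0, -1), (1, -1), (2, -1), (2, 0), (3, 0), (3, 1), (2, 1), (1, 1)])
Fold: move[7]->U => DRRURULU (positions: [(0, 0), (0, -1), (1, -1), (2, -1), (2, 0), (3, 0), (3, 1), (2, 1), (2, 2)])

Answer: (0,0) (0,-1) (1,-1) (2,-1) (2,0) (3,0) (3,1) (2,1) (2,2)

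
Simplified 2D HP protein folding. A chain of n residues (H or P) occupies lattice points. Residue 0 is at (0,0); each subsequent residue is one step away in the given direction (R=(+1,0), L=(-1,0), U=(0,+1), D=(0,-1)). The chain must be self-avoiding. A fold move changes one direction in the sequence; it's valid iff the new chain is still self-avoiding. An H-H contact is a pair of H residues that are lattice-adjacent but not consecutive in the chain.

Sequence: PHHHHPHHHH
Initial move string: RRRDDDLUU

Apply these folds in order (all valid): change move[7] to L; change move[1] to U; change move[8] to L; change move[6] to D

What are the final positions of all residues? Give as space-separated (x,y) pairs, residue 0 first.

Initial moves: RRRDDDLUU
Fold: move[7]->L => RRRDDDLLU (positions: [(0, 0), (1, 0), (2, 0), (3, 0), (3, -1), (3, -2), (3, -3), (2, -3), (1, -3), (1, -2)])
Fold: move[1]->U => RURDDDLLU (positions: [(0, 0), (1, 0), (1, 1), (2, 1), (2, 0), (2, -1), (2, -2), (1, -2), (0, -2), (0, -1)])
Fold: move[8]->L => RURDDDLLL (positions: [(0, 0), (1, 0), (1, 1), (2, 1), (2, 0), (2, -1), (2, -2), (1, -2), (0, -2), (-1, -2)])
Fold: move[6]->D => RURDDDDLL (positions: [(0, 0), (1, 0), (1, 1), (2, 1), (2, 0), (2, -1), (2, -2), (2, -3), (1, -3), (0, -3)])

Answer: (0,0) (1,0) (1,1) (2,1) (2,0) (2,-1) (2,-2) (2,-3) (1,-3) (0,-3)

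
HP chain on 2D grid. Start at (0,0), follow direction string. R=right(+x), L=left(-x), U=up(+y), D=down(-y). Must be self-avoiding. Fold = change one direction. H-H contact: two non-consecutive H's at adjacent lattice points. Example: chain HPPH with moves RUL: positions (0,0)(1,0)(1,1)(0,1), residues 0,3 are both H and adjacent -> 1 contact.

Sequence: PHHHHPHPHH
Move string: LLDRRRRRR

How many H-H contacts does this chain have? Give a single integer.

Positions: [(0, 0), (-1, 0), (-2, 0), (-2, -1), (-1, -1), (0, -1), (1, -1), (2, -1), (3, -1), (4, -1)]
H-H contact: residue 1 @(-1,0) - residue 4 @(-1, -1)

Answer: 1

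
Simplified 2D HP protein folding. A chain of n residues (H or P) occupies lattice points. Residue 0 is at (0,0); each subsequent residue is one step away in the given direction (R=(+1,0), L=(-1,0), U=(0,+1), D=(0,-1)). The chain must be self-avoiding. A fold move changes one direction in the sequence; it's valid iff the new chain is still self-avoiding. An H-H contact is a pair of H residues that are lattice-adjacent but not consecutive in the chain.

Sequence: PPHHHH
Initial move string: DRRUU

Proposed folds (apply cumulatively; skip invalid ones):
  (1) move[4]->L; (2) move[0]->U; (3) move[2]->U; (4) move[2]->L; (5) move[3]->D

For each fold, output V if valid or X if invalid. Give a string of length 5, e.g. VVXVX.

Initial: DRRUU -> [(0, 0), (0, -1), (1, -1), (2, -1), (2, 0), (2, 1)]
Fold 1: move[4]->L => DRRUL VALID
Fold 2: move[0]->U => URRUL VALID
Fold 3: move[2]->U => URUUL VALID
Fold 4: move[2]->L => URLUL INVALID (collision), skipped
Fold 5: move[3]->D => URUDL INVALID (collision), skipped

Answer: VVVXX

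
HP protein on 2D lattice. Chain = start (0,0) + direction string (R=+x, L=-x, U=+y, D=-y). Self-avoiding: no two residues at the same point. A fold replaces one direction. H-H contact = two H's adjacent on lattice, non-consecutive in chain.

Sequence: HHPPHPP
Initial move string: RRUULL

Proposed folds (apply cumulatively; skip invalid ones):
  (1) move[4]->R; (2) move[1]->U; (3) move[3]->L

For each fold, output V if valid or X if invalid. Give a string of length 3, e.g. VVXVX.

Answer: XVV

Derivation:
Initial: RRUULL -> [(0, 0), (1, 0), (2, 0), (2, 1), (2, 2), (1, 2), (0, 2)]
Fold 1: move[4]->R => RRUURL INVALID (collision), skipped
Fold 2: move[1]->U => RUUULL VALID
Fold 3: move[3]->L => RUULLL VALID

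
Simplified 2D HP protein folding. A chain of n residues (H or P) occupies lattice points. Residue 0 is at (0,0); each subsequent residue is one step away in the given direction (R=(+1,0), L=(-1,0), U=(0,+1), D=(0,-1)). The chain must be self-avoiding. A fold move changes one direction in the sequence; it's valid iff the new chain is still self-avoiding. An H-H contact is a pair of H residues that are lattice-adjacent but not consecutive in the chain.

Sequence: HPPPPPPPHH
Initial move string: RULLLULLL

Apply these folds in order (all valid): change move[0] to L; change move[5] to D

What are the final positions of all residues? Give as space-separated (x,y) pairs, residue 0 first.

Initial moves: RULLLULLL
Fold: move[0]->L => LULLLULLL (positions: [(0, 0), (-1, 0), (-1, 1), (-2, 1), (-3, 1), (-4, 1), (-4, 2), (-5, 2), (-6, 2), (-7, 2)])
Fold: move[5]->D => LULLLDLLL (positions: [(0, 0), (-1, 0), (-1, 1), (-2, 1), (-3, 1), (-4, 1), (-4, 0), (-5, 0), (-6, 0), (-7, 0)])

Answer: (0,0) (-1,0) (-1,1) (-2,1) (-3,1) (-4,1) (-4,0) (-5,0) (-6,0) (-7,0)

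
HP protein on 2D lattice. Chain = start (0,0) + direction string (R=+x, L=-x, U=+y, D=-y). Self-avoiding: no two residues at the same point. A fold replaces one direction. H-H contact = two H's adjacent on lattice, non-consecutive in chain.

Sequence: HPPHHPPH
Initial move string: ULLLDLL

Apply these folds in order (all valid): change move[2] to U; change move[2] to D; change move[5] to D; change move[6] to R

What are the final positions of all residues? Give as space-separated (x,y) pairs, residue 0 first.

Answer: (0,0) (0,1) (-1,1) (-1,0) (-2,0) (-2,-1) (-2,-2) (-1,-2)

Derivation:
Initial moves: ULLLDLL
Fold: move[2]->U => ULULDLL (positions: [(0, 0), (0, 1), (-1, 1), (-1, 2), (-2, 2), (-2, 1), (-3, 1), (-4, 1)])
Fold: move[2]->D => ULDLDLL (positions: [(0, 0), (0, 1), (-1, 1), (-1, 0), (-2, 0), (-2, -1), (-3, -1), (-4, -1)])
Fold: move[5]->D => ULDLDDL (positions: [(0, 0), (0, 1), (-1, 1), (-1, 0), (-2, 0), (-2, -1), (-2, -2), (-3, -2)])
Fold: move[6]->R => ULDLDDR (positions: [(0, 0), (0, 1), (-1, 1), (-1, 0), (-2, 0), (-2, -1), (-2, -2), (-1, -2)])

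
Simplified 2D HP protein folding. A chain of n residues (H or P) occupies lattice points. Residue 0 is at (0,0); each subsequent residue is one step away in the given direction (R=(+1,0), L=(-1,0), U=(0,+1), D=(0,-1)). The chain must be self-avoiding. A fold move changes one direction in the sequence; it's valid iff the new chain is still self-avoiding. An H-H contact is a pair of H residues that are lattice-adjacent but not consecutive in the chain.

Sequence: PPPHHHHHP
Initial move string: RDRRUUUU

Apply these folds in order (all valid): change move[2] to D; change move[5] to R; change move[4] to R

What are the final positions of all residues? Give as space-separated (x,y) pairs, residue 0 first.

Answer: (0,0) (1,0) (1,-1) (1,-2) (2,-2) (3,-2) (4,-2) (4,-1) (4,0)

Derivation:
Initial moves: RDRRUUUU
Fold: move[2]->D => RDDRUUUU (positions: [(0, 0), (1, 0), (1, -1), (1, -2), (2, -2), (2, -1), (2, 0), (2, 1), (2, 2)])
Fold: move[5]->R => RDDRURUU (positions: [(0, 0), (1, 0), (1, -1), (1, -2), (2, -2), (2, -1), (3, -1), (3, 0), (3, 1)])
Fold: move[4]->R => RDDRRRUU (positions: [(0, 0), (1, 0), (1, -1), (1, -2), (2, -2), (3, -2), (4, -2), (4, -1), (4, 0)])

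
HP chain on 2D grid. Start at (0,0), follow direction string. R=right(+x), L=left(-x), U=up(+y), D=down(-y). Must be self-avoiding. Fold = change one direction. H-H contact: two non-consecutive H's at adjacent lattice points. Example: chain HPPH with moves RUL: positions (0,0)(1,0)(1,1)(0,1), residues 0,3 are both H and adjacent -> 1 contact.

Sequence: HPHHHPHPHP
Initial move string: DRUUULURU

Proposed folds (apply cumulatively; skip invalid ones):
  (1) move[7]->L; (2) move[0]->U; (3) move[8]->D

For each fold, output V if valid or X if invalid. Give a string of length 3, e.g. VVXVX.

Answer: VVV

Derivation:
Initial: DRUUULURU -> [(0, 0), (0, -1), (1, -1), (1, 0), (1, 1), (1, 2), (0, 2), (0, 3), (1, 3), (1, 4)]
Fold 1: move[7]->L => DRUUULULU VALID
Fold 2: move[0]->U => URUUULULU VALID
Fold 3: move[8]->D => URUUULULD VALID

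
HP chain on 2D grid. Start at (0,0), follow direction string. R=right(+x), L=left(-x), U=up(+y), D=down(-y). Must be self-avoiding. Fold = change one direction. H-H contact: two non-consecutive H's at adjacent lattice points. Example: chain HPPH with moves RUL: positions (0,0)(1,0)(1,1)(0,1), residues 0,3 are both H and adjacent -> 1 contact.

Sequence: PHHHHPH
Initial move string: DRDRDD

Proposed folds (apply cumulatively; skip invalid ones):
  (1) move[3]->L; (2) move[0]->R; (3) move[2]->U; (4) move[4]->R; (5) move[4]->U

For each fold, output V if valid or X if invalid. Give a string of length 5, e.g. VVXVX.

Answer: VVXXX

Derivation:
Initial: DRDRDD -> [(0, 0), (0, -1), (1, -1), (1, -2), (2, -2), (2, -3), (2, -4)]
Fold 1: move[3]->L => DRDLDD VALID
Fold 2: move[0]->R => RRDLDD VALID
Fold 3: move[2]->U => RRULDD INVALID (collision), skipped
Fold 4: move[4]->R => RRDLRD INVALID (collision), skipped
Fold 5: move[4]->U => RRDLUD INVALID (collision), skipped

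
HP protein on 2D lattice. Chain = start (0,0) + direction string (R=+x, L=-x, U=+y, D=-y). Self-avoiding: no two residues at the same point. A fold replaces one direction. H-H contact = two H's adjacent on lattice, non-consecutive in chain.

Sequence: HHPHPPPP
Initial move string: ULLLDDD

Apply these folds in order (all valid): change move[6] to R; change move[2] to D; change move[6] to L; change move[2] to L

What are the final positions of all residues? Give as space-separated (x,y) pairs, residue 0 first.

Answer: (0,0) (0,1) (-1,1) (-2,1) (-3,1) (-3,0) (-3,-1) (-4,-1)

Derivation:
Initial moves: ULLLDDD
Fold: move[6]->R => ULLLDDR (positions: [(0, 0), (0, 1), (-1, 1), (-2, 1), (-3, 1), (-3, 0), (-3, -1), (-2, -1)])
Fold: move[2]->D => ULDLDDR (positions: [(0, 0), (0, 1), (-1, 1), (-1, 0), (-2, 0), (-2, -1), (-2, -2), (-1, -2)])
Fold: move[6]->L => ULDLDDL (positions: [(0, 0), (0, 1), (-1, 1), (-1, 0), (-2, 0), (-2, -1), (-2, -2), (-3, -2)])
Fold: move[2]->L => ULLLDDL (positions: [(0, 0), (0, 1), (-1, 1), (-2, 1), (-3, 1), (-3, 0), (-3, -1), (-4, -1)])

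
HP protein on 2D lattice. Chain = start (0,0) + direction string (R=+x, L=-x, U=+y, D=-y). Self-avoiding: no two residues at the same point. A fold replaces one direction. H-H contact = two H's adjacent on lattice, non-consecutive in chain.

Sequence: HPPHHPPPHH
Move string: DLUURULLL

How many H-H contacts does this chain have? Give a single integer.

Answer: 1

Derivation:
Positions: [(0, 0), (0, -1), (-1, -1), (-1, 0), (-1, 1), (0, 1), (0, 2), (-1, 2), (-2, 2), (-3, 2)]
H-H contact: residue 0 @(0,0) - residue 3 @(-1, 0)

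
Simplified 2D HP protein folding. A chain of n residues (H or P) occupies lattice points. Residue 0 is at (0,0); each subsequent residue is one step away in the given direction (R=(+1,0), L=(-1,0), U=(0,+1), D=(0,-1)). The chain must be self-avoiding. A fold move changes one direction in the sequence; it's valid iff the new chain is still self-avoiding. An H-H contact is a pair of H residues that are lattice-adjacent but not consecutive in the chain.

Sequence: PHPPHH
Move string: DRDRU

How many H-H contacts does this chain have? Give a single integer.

Positions: [(0, 0), (0, -1), (1, -1), (1, -2), (2, -2), (2, -1)]
No H-H contacts found.

Answer: 0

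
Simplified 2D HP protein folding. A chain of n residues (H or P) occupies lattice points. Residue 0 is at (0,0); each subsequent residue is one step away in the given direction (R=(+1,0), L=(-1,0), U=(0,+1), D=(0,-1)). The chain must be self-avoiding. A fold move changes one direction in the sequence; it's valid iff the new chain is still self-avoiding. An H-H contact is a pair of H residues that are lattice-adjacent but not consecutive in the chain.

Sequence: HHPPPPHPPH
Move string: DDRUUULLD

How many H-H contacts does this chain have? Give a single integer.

Positions: [(0, 0), (0, -1), (0, -2), (1, -2), (1, -1), (1, 0), (1, 1), (0, 1), (-1, 1), (-1, 0)]
H-H contact: residue 0 @(0,0) - residue 9 @(-1, 0)

Answer: 1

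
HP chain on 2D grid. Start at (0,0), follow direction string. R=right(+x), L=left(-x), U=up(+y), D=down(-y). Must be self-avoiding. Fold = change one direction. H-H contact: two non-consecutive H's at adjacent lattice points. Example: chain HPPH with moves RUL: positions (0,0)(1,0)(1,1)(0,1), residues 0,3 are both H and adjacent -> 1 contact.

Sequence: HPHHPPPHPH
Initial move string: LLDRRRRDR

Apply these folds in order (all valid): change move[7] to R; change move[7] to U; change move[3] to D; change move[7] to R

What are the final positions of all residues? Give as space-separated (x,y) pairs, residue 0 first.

Answer: (0,0) (-1,0) (-2,0) (-2,-1) (-2,-2) (-1,-2) (0,-2) (1,-2) (2,-2) (3,-2)

Derivation:
Initial moves: LLDRRRRDR
Fold: move[7]->R => LLDRRRRRR (positions: [(0, 0), (-1, 0), (-2, 0), (-2, -1), (-1, -1), (0, -1), (1, -1), (2, -1), (3, -1), (4, -1)])
Fold: move[7]->U => LLDRRRRUR (positions: [(0, 0), (-1, 0), (-2, 0), (-2, -1), (-1, -1), (0, -1), (1, -1), (2, -1), (2, 0), (3, 0)])
Fold: move[3]->D => LLDDRRRUR (positions: [(0, 0), (-1, 0), (-2, 0), (-2, -1), (-2, -2), (-1, -2), (0, -2), (1, -2), (1, -1), (2, -1)])
Fold: move[7]->R => LLDDRRRRR (positions: [(0, 0), (-1, 0), (-2, 0), (-2, -1), (-2, -2), (-1, -2), (0, -2), (1, -2), (2, -2), (3, -2)])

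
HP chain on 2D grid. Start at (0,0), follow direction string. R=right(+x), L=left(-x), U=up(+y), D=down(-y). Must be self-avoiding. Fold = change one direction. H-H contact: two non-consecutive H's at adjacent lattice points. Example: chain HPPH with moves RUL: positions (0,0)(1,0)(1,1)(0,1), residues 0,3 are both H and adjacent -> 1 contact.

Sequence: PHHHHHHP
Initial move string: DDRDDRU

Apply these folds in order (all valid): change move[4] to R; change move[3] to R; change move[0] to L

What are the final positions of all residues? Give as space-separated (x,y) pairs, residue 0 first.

Initial moves: DDRDDRU
Fold: move[4]->R => DDRDRRU (positions: [(0, 0), (0, -1), (0, -2), (1, -2), (1, -3), (2, -3), (3, -3), (3, -2)])
Fold: move[3]->R => DDRRRRU (positions: [(0, 0), (0, -1), (0, -2), (1, -2), (2, -2), (3, -2), (4, -2), (4, -1)])
Fold: move[0]->L => LDRRRRU (positions: [(0, 0), (-1, 0), (-1, -1), (0, -1), (1, -1), (2, -1), (3, -1), (3, 0)])

Answer: (0,0) (-1,0) (-1,-1) (0,-1) (1,-1) (2,-1) (3,-1) (3,0)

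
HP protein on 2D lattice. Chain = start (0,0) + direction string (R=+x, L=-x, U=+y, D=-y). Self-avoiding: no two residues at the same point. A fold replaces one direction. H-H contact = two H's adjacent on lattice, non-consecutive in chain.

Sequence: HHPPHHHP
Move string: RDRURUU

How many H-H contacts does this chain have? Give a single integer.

Answer: 1

Derivation:
Positions: [(0, 0), (1, 0), (1, -1), (2, -1), (2, 0), (3, 0), (3, 1), (3, 2)]
H-H contact: residue 1 @(1,0) - residue 4 @(2, 0)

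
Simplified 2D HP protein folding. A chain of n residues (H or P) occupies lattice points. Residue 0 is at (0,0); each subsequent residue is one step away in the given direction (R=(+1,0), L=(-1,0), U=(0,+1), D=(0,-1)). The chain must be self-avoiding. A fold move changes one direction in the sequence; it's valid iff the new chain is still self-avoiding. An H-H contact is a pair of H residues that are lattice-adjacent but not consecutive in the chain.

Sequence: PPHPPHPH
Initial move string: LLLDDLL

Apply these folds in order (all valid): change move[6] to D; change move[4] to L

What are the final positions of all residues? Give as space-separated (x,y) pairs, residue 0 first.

Initial moves: LLLDDLL
Fold: move[6]->D => LLLDDLD (positions: [(0, 0), (-1, 0), (-2, 0), (-3, 0), (-3, -1), (-3, -2), (-4, -2), (-4, -3)])
Fold: move[4]->L => LLLDLLD (positions: [(0, 0), (-1, 0), (-2, 0), (-3, 0), (-3, -1), (-4, -1), (-5, -1), (-5, -2)])

Answer: (0,0) (-1,0) (-2,0) (-3,0) (-3,-1) (-4,-1) (-5,-1) (-5,-2)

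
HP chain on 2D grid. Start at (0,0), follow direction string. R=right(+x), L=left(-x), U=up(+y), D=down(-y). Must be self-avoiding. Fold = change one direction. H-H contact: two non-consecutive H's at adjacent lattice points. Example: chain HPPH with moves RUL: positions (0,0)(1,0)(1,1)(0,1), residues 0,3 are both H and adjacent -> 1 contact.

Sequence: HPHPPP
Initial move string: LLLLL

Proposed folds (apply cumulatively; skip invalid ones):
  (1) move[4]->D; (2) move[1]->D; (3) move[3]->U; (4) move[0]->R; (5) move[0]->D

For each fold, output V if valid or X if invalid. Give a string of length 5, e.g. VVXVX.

Answer: VVXVV

Derivation:
Initial: LLLLL -> [(0, 0), (-1, 0), (-2, 0), (-3, 0), (-4, 0), (-5, 0)]
Fold 1: move[4]->D => LLLLD VALID
Fold 2: move[1]->D => LDLLD VALID
Fold 3: move[3]->U => LDLUD INVALID (collision), skipped
Fold 4: move[0]->R => RDLLD VALID
Fold 5: move[0]->D => DDLLD VALID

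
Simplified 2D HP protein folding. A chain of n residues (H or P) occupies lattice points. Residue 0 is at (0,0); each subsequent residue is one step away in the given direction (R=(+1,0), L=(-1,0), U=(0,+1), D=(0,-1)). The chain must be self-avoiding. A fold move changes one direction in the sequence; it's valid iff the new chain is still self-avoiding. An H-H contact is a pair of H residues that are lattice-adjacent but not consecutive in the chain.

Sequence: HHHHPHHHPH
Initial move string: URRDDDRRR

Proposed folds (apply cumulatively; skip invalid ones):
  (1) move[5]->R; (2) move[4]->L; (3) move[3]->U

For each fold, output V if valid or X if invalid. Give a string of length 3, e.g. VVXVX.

Answer: VXX

Derivation:
Initial: URRDDDRRR -> [(0, 0), (0, 1), (1, 1), (2, 1), (2, 0), (2, -1), (2, -2), (3, -2), (4, -2), (5, -2)]
Fold 1: move[5]->R => URRDDRRRR VALID
Fold 2: move[4]->L => URRDLRRRR INVALID (collision), skipped
Fold 3: move[3]->U => URRUDRRRR INVALID (collision), skipped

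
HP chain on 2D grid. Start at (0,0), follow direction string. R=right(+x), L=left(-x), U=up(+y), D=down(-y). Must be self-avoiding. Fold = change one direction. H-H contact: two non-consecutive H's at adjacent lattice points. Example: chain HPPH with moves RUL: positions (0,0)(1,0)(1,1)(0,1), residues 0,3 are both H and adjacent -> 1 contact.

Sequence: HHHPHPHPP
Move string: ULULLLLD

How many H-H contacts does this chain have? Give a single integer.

Answer: 0

Derivation:
Positions: [(0, 0), (0, 1), (-1, 1), (-1, 2), (-2, 2), (-3, 2), (-4, 2), (-5, 2), (-5, 1)]
No H-H contacts found.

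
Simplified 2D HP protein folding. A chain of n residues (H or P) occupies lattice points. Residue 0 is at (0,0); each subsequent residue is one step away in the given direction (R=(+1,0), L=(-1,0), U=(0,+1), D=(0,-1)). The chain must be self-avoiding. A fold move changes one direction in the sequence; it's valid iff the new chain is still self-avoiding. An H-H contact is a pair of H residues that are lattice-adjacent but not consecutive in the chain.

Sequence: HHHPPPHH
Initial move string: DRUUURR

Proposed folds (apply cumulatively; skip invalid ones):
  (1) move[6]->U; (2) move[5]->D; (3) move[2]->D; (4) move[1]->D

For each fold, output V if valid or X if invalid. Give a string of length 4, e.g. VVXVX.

Answer: VXXX

Derivation:
Initial: DRUUURR -> [(0, 0), (0, -1), (1, -1), (1, 0), (1, 1), (1, 2), (2, 2), (3, 2)]
Fold 1: move[6]->U => DRUUURU VALID
Fold 2: move[5]->D => DRUUUDU INVALID (collision), skipped
Fold 3: move[2]->D => DRDUURU INVALID (collision), skipped
Fold 4: move[1]->D => DDUUURU INVALID (collision), skipped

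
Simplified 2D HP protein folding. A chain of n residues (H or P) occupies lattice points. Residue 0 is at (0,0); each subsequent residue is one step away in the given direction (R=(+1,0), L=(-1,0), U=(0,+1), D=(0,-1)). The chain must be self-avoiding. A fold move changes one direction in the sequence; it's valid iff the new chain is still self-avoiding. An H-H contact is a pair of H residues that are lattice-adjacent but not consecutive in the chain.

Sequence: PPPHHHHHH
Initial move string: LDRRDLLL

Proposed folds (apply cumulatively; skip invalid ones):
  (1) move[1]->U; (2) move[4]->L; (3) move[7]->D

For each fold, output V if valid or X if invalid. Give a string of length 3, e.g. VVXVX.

Initial: LDRRDLLL -> [(0, 0), (-1, 0), (-1, -1), (0, -1), (1, -1), (1, -2), (0, -2), (-1, -2), (-2, -2)]
Fold 1: move[1]->U => LURRDLLL INVALID (collision), skipped
Fold 2: move[4]->L => LDRRLLLL INVALID (collision), skipped
Fold 3: move[7]->D => LDRRDLLD VALID

Answer: XXV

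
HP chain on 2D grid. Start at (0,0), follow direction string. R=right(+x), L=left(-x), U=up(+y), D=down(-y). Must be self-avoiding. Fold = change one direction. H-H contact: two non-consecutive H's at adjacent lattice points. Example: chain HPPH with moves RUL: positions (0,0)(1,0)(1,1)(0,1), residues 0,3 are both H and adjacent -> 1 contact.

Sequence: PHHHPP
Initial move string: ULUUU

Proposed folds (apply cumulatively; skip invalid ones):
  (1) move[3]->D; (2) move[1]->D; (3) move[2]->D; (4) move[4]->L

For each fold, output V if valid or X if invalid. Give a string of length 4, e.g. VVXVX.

Answer: XXXV

Derivation:
Initial: ULUUU -> [(0, 0), (0, 1), (-1, 1), (-1, 2), (-1, 3), (-1, 4)]
Fold 1: move[3]->D => ULUDU INVALID (collision), skipped
Fold 2: move[1]->D => UDUUU INVALID (collision), skipped
Fold 3: move[2]->D => ULDUU INVALID (collision), skipped
Fold 4: move[4]->L => ULUUL VALID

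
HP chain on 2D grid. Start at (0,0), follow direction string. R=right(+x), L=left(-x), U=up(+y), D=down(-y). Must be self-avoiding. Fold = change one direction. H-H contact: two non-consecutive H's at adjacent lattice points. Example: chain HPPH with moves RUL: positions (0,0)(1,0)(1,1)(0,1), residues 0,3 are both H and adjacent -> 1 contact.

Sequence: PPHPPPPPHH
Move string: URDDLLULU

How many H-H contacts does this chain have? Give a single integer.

Positions: [(0, 0), (0, 1), (1, 1), (1, 0), (1, -1), (0, -1), (-1, -1), (-1, 0), (-2, 0), (-2, 1)]
No H-H contacts found.

Answer: 0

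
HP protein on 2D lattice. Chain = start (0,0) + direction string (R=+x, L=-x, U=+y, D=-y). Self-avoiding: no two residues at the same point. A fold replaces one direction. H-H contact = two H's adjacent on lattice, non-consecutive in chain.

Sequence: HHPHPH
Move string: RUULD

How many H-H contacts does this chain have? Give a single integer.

Positions: [(0, 0), (1, 0), (1, 1), (1, 2), (0, 2), (0, 1)]
H-H contact: residue 0 @(0,0) - residue 5 @(0, 1)

Answer: 1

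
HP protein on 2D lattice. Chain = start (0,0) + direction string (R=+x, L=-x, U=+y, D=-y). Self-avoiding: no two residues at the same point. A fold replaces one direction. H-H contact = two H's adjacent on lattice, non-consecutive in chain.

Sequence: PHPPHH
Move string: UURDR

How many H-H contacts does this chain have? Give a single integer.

Answer: 1

Derivation:
Positions: [(0, 0), (0, 1), (0, 2), (1, 2), (1, 1), (2, 1)]
H-H contact: residue 1 @(0,1) - residue 4 @(1, 1)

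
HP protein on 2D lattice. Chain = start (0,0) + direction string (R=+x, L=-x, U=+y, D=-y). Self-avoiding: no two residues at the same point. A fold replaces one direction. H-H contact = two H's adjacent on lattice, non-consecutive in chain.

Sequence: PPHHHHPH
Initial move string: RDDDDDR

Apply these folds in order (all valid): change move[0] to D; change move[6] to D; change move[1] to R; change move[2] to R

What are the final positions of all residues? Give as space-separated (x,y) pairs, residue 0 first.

Initial moves: RDDDDDR
Fold: move[0]->D => DDDDDDR (positions: [(0, 0), (0, -1), (0, -2), (0, -3), (0, -4), (0, -5), (0, -6), (1, -6)])
Fold: move[6]->D => DDDDDDD (positions: [(0, 0), (0, -1), (0, -2), (0, -3), (0, -4), (0, -5), (0, -6), (0, -7)])
Fold: move[1]->R => DRDDDDD (positions: [(0, 0), (0, -1), (1, -1), (1, -2), (1, -3), (1, -4), (1, -5), (1, -6)])
Fold: move[2]->R => DRRDDDD (positions: [(0, 0), (0, -1), (1, -1), (2, -1), (2, -2), (2, -3), (2, -4), (2, -5)])

Answer: (0,0) (0,-1) (1,-1) (2,-1) (2,-2) (2,-3) (2,-4) (2,-5)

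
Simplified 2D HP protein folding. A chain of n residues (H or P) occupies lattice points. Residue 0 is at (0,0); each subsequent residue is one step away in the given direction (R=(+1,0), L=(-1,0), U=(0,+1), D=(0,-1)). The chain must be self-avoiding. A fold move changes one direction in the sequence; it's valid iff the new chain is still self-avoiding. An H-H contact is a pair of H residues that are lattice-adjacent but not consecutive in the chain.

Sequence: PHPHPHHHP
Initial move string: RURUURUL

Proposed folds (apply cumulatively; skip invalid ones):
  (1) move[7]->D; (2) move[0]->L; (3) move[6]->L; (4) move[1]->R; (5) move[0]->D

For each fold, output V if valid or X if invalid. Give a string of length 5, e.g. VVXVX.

Answer: XVXXX

Derivation:
Initial: RURUURUL -> [(0, 0), (1, 0), (1, 1), (2, 1), (2, 2), (2, 3), (3, 3), (3, 4), (2, 4)]
Fold 1: move[7]->D => RURUURUD INVALID (collision), skipped
Fold 2: move[0]->L => LURUURUL VALID
Fold 3: move[6]->L => LURUURLL INVALID (collision), skipped
Fold 4: move[1]->R => LRRUURUL INVALID (collision), skipped
Fold 5: move[0]->D => DURUURUL INVALID (collision), skipped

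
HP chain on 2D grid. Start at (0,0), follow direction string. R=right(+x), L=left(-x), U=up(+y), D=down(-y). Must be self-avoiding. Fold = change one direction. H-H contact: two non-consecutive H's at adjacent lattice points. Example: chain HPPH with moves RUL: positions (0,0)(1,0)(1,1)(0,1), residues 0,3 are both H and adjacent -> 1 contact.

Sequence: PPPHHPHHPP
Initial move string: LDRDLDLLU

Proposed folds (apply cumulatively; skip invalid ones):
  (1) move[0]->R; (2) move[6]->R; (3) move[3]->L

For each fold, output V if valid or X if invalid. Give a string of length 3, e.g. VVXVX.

Answer: VXX

Derivation:
Initial: LDRDLDLLU -> [(0, 0), (-1, 0), (-1, -1), (0, -1), (0, -2), (-1, -2), (-1, -3), (-2, -3), (-3, -3), (-3, -2)]
Fold 1: move[0]->R => RDRDLDLLU VALID
Fold 2: move[6]->R => RDRDLDRLU INVALID (collision), skipped
Fold 3: move[3]->L => RDRLLDLLU INVALID (collision), skipped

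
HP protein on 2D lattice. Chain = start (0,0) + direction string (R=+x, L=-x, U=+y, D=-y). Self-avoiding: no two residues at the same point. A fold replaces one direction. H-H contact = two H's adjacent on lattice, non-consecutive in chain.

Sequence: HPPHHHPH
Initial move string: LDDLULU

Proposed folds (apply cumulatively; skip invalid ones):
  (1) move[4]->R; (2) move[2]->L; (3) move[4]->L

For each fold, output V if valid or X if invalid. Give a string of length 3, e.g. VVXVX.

Initial: LDDLULU -> [(0, 0), (-1, 0), (-1, -1), (-1, -2), (-2, -2), (-2, -1), (-3, -1), (-3, 0)]
Fold 1: move[4]->R => LDDLRLU INVALID (collision), skipped
Fold 2: move[2]->L => LDLLULU VALID
Fold 3: move[4]->L => LDLLLLU VALID

Answer: XVV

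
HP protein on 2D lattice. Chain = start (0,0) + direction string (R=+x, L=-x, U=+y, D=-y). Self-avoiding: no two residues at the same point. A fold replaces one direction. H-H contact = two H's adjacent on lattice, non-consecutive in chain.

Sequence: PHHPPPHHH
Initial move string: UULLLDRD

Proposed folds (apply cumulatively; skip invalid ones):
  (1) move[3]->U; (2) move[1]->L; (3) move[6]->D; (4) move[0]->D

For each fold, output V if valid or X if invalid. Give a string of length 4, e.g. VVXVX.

Initial: UULLLDRD -> [(0, 0), (0, 1), (0, 2), (-1, 2), (-2, 2), (-3, 2), (-3, 1), (-2, 1), (-2, 0)]
Fold 1: move[3]->U => UULULDRD INVALID (collision), skipped
Fold 2: move[1]->L => ULLLLDRD VALID
Fold 3: move[6]->D => ULLLLDDD VALID
Fold 4: move[0]->D => DLLLLDDD VALID

Answer: XVVV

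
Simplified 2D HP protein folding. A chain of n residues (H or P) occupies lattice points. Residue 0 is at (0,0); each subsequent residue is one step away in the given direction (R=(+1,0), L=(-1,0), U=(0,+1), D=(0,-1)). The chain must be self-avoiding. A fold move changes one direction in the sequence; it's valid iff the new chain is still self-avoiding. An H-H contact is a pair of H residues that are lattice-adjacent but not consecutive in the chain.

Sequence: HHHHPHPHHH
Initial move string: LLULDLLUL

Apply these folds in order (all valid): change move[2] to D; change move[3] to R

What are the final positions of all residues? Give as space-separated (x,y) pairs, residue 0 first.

Answer: (0,0) (-1,0) (-2,0) (-2,-1) (-1,-1) (-1,-2) (-2,-2) (-3,-2) (-3,-1) (-4,-1)

Derivation:
Initial moves: LLULDLLUL
Fold: move[2]->D => LLDLDLLUL (positions: [(0, 0), (-1, 0), (-2, 0), (-2, -1), (-3, -1), (-3, -2), (-4, -2), (-5, -2), (-5, -1), (-6, -1)])
Fold: move[3]->R => LLDRDLLUL (positions: [(0, 0), (-1, 0), (-2, 0), (-2, -1), (-1, -1), (-1, -2), (-2, -2), (-3, -2), (-3, -1), (-4, -1)])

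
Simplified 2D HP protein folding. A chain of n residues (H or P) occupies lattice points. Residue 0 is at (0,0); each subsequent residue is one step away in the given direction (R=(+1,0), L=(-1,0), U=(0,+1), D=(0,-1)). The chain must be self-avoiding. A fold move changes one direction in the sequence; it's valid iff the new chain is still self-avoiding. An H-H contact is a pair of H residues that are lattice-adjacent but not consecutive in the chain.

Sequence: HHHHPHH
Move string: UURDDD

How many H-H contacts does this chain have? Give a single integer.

Answer: 1

Derivation:
Positions: [(0, 0), (0, 1), (0, 2), (1, 2), (1, 1), (1, 0), (1, -1)]
H-H contact: residue 0 @(0,0) - residue 5 @(1, 0)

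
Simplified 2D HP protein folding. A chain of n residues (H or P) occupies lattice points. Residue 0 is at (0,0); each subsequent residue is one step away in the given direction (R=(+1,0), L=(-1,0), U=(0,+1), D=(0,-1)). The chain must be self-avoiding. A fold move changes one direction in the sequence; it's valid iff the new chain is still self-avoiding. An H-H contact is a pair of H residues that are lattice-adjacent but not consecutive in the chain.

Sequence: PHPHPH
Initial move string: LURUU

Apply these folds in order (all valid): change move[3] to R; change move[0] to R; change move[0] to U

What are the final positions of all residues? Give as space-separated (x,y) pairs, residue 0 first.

Initial moves: LURUU
Fold: move[3]->R => LURRU (positions: [(0, 0), (-1, 0), (-1, 1), (0, 1), (1, 1), (1, 2)])
Fold: move[0]->R => RURRU (positions: [(0, 0), (1, 0), (1, 1), (2, 1), (3, 1), (3, 2)])
Fold: move[0]->U => UURRU (positions: [(0, 0), (0, 1), (0, 2), (1, 2), (2, 2), (2, 3)])

Answer: (0,0) (0,1) (0,2) (1,2) (2,2) (2,3)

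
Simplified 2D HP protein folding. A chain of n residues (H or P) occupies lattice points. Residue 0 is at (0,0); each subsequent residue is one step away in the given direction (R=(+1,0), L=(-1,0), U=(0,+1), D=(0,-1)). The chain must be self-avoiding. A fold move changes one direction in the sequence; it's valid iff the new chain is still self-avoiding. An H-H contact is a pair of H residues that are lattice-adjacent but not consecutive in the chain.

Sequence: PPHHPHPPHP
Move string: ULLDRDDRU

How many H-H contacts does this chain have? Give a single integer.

Positions: [(0, 0), (0, 1), (-1, 1), (-2, 1), (-2, 0), (-1, 0), (-1, -1), (-1, -2), (0, -2), (0, -1)]
H-H contact: residue 2 @(-1,1) - residue 5 @(-1, 0)

Answer: 1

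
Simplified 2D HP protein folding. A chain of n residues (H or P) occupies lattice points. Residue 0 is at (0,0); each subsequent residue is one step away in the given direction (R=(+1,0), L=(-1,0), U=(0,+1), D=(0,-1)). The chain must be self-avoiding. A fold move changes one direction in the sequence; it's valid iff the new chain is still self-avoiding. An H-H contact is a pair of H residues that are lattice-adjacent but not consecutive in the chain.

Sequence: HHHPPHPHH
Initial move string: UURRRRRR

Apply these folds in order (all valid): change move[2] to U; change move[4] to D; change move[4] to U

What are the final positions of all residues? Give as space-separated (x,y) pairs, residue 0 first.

Initial moves: UURRRRRR
Fold: move[2]->U => UUURRRRR (positions: [(0, 0), (0, 1), (0, 2), (0, 3), (1, 3), (2, 3), (3, 3), (4, 3), (5, 3)])
Fold: move[4]->D => UUURDRRR (positions: [(0, 0), (0, 1), (0, 2), (0, 3), (1, 3), (1, 2), (2, 2), (3, 2), (4, 2)])
Fold: move[4]->U => UUURURRR (positions: [(0, 0), (0, 1), (0, 2), (0, 3), (1, 3), (1, 4), (2, 4), (3, 4), (4, 4)])

Answer: (0,0) (0,1) (0,2) (0,3) (1,3) (1,4) (2,4) (3,4) (4,4)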